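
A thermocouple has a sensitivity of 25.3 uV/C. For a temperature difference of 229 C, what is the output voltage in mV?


The thermocouple output V = sensitivity * dT.
V = 25.3 uV/C * 229 C
V = 5793.7 uV
V = 5.794 mV

5.794 mV


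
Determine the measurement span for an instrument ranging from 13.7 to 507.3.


Span = upper range - lower range.
Span = 507.3 - (13.7)
Span = 493.6

493.6


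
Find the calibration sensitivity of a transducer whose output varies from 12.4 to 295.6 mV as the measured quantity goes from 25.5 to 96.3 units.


Sensitivity = (y2 - y1) / (x2 - x1).
S = (295.6 - 12.4) / (96.3 - 25.5)
S = 283.2 / 70.8
S = 4.0 mV/unit

4.0 mV/unit


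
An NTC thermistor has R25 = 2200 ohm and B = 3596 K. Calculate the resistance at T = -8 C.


NTC thermistor equation: Rt = R25 * exp(B * (1/T - 1/T25)).
T in Kelvin: 265.15 K, T25 = 298.15 K
1/T - 1/T25 = 1/265.15 - 1/298.15 = 0.00041743
B * (1/T - 1/T25) = 3596 * 0.00041743 = 1.5011
Rt = 2200 * exp(1.5011) = 9870.5 ohm

9870.5 ohm


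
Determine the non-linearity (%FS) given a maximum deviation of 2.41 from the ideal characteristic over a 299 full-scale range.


Linearity error = (max deviation / full scale) * 100%.
Linearity = (2.41 / 299) * 100
Linearity = 0.806 %FS

0.806 %FS


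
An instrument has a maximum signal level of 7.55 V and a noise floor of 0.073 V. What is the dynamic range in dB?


Dynamic range = 20 * log10(Vmax / Vnoise).
DR = 20 * log10(7.55 / 0.073)
DR = 20 * log10(103.42)
DR = 40.29 dB

40.29 dB


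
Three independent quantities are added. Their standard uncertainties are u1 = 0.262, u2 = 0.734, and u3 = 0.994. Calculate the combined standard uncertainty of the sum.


For a sum of independent quantities, uc = sqrt(u1^2 + u2^2 + u3^2).
uc = sqrt(0.262^2 + 0.734^2 + 0.994^2)
uc = sqrt(0.068644 + 0.538756 + 0.988036)
uc = 1.2631

1.2631


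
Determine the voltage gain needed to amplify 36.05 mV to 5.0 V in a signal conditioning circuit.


Gain = Vout / Vin (converting to same units).
G = 5.0 V / 36.05 mV
G = 5000.0 mV / 36.05 mV
G = 138.7

138.7


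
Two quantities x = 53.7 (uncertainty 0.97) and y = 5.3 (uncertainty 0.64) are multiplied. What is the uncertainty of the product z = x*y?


For a product z = x*y, the relative uncertainty is:
uz/z = sqrt((ux/x)^2 + (uy/y)^2)
Relative uncertainties: ux/x = 0.97/53.7 = 0.018063
uy/y = 0.64/5.3 = 0.120755
z = 53.7 * 5.3 = 284.6
uz = 284.6 * sqrt(0.018063^2 + 0.120755^2) = 34.75

34.75


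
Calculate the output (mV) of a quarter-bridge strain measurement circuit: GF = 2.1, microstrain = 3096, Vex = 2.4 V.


Quarter bridge output: Vout = (GF * epsilon * Vex) / 4.
Vout = (2.1 * 3096e-6 * 2.4) / 4
Vout = 0.01560384 / 4 V
Vout = 0.00390096 V = 3.901 mV

3.901 mV


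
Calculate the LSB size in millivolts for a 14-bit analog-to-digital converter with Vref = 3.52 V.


The resolution (LSB) of an ADC is Vref / 2^n.
LSB = 3.52 / 2^14
LSB = 3.52 / 16384
LSB = 0.00021484 V = 0.21484375 mV

0.21484375 mV


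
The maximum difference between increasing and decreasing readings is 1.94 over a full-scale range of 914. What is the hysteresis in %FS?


Hysteresis = (max difference / full scale) * 100%.
H = (1.94 / 914) * 100
H = 0.212 %FS

0.212 %FS


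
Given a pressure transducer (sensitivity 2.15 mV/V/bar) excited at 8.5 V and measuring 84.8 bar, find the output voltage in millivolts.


Output = sensitivity * Vex * P.
Vout = 2.15 * 8.5 * 84.8
Vout = 18.275 * 84.8
Vout = 1549.72 mV

1549.72 mV


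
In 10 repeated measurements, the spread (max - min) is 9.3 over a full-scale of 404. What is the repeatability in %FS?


Repeatability = (spread / full scale) * 100%.
R = (9.3 / 404) * 100
R = 2.302 %FS

2.302 %FS


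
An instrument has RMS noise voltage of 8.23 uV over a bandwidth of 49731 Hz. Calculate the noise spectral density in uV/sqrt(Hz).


Noise spectral density = Vrms / sqrt(BW).
NSD = 8.23 / sqrt(49731)
NSD = 8.23 / 223.0045
NSD = 0.0369 uV/sqrt(Hz)

0.0369 uV/sqrt(Hz)


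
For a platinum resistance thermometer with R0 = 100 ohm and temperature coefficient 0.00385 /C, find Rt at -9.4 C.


The RTD equation: Rt = R0 * (1 + alpha * T).
Rt = 100 * (1 + 0.00385 * -9.4)
Rt = 100 * (1 + -0.03619)
Rt = 100 * 0.96381
Rt = 96.381 ohm

96.381 ohm


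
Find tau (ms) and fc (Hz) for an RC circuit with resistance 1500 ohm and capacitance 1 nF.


Time constant: tau = R * C.
tau = 1500 * 1.00e-09 = 1.5e-06 s
tau = 0.0015 ms
Cutoff frequency: fc = 1 / (2*pi*R*C).
fc = 1 / (2*pi*1.5e-06) = 106103.3 Hz

tau = 0.0015 ms, fc = 106103.3 Hz


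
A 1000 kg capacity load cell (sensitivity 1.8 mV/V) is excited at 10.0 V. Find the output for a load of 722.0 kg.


Vout = rated_output * Vex * (load / capacity).
Vout = 1.8 * 10.0 * (722.0 / 1000)
Vout = 1.8 * 10.0 * 0.722
Vout = 12.996 mV

12.996 mV


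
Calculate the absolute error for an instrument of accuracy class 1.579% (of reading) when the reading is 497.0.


Absolute error = (accuracy% / 100) * reading.
Error = (1.579 / 100) * 497.0
Error = 0.01579 * 497.0
Error = 7.8476

7.8476


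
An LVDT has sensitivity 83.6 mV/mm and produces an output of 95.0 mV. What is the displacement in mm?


Displacement = Vout / sensitivity.
d = 95.0 / 83.6
d = 1.136 mm

1.136 mm


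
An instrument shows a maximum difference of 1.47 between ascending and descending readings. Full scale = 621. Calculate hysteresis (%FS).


Hysteresis = (max difference / full scale) * 100%.
H = (1.47 / 621) * 100
H = 0.237 %FS

0.237 %FS


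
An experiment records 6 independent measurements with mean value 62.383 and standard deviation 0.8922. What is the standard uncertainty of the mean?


The standard uncertainty for Type A evaluation is u = s / sqrt(n).
u = 0.8922 / sqrt(6)
u = 0.8922 / 2.4495
u = 0.3642

0.3642


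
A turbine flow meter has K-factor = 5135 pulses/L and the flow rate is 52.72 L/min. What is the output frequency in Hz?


Frequency = K * Q / 60 (converting L/min to L/s).
f = 5135 * 52.72 / 60
f = 270717.2 / 60
f = 4511.95 Hz

4511.95 Hz


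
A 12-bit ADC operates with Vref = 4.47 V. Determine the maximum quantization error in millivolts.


The maximum quantization error is +/- LSB/2.
LSB = Vref / 2^n = 4.47 / 4096 = 0.00109131 V
Max error = LSB / 2 = 0.00109131 / 2 = 0.00054565 V
Max error = 0.5457 mV

0.5457 mV


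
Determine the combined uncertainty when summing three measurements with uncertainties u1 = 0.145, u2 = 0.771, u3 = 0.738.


For a sum of independent quantities, uc = sqrt(u1^2 + u2^2 + u3^2).
uc = sqrt(0.145^2 + 0.771^2 + 0.738^2)
uc = sqrt(0.021025 + 0.594441 + 0.544644)
uc = 1.0771

1.0771


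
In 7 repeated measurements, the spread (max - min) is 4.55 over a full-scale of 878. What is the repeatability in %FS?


Repeatability = (spread / full scale) * 100%.
R = (4.55 / 878) * 100
R = 0.518 %FS

0.518 %FS


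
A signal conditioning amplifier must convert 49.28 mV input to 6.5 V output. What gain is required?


Gain = Vout / Vin (converting to same units).
G = 6.5 V / 49.28 mV
G = 6500.0 mV / 49.28 mV
G = 131.9

131.9


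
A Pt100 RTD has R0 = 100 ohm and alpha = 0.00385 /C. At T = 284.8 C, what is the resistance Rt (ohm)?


The RTD equation: Rt = R0 * (1 + alpha * T).
Rt = 100 * (1 + 0.00385 * 284.8)
Rt = 100 * (1 + 1.09648)
Rt = 100 * 2.09648
Rt = 209.648 ohm

209.648 ohm


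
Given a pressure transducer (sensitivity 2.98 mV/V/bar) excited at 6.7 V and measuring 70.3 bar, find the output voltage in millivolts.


Output = sensitivity * Vex * P.
Vout = 2.98 * 6.7 * 70.3
Vout = 19.966 * 70.3
Vout = 1403.61 mV

1403.61 mV


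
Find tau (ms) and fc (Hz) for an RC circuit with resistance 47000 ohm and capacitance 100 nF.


Time constant: tau = R * C.
tau = 47000 * 1.00e-07 = 0.0047 s
tau = 4.7 ms
Cutoff frequency: fc = 1 / (2*pi*R*C).
fc = 1 / (2*pi*0.0047) = 33.86 Hz

tau = 4.7 ms, fc = 33.86 Hz


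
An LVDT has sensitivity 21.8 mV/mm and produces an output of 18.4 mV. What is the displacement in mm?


Displacement = Vout / sensitivity.
d = 18.4 / 21.8
d = 0.844 mm

0.844 mm


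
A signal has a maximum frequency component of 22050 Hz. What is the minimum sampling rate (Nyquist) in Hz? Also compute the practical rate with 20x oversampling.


By Nyquist theorem, fs_min = 2 * fmax.
fs_min = 2 * 22050 = 44100 Hz
Practical rate = 20 * fs_min = 20 * 44100 = 882000 Hz

fs_min = 44100 Hz, fs_practical = 882000 Hz


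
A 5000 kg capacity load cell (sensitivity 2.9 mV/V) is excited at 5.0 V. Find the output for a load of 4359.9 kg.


Vout = rated_output * Vex * (load / capacity).
Vout = 2.9 * 5.0 * (4359.9 / 5000)
Vout = 2.9 * 5.0 * 0.87198
Vout = 12.644 mV

12.644 mV


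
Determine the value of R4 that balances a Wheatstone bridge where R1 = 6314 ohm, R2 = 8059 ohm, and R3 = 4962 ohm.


At balance: R1*R4 = R2*R3, so R4 = R2*R3/R1.
R4 = 8059 * 4962 / 6314
R4 = 39988758 / 6314
R4 = 6333.35 ohm

6333.35 ohm


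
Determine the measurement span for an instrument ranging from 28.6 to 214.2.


Span = upper range - lower range.
Span = 214.2 - (28.6)
Span = 185.6

185.6


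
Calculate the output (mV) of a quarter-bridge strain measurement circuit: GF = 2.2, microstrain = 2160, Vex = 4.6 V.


Quarter bridge output: Vout = (GF * epsilon * Vex) / 4.
Vout = (2.2 * 2160e-6 * 4.6) / 4
Vout = 0.0218592 / 4 V
Vout = 0.0054648 V = 5.4648 mV

5.4648 mV


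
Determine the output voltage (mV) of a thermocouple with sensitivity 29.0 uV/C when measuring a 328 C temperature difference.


The thermocouple output V = sensitivity * dT.
V = 29.0 uV/C * 328 C
V = 9512.0 uV
V = 9.512 mV

9.512 mV


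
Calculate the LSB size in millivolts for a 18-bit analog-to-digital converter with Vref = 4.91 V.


The resolution (LSB) of an ADC is Vref / 2^n.
LSB = 4.91 / 2^18
LSB = 4.91 / 262144
LSB = 1.873e-05 V = 0.01873016 mV

0.01873016 mV


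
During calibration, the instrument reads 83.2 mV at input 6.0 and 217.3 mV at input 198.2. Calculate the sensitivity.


Sensitivity = (y2 - y1) / (x2 - x1).
S = (217.3 - 83.2) / (198.2 - 6.0)
S = 134.1 / 192.2
S = 0.6977 mV/unit

0.6977 mV/unit


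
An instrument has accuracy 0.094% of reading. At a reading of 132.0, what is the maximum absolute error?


Absolute error = (accuracy% / 100) * reading.
Error = (0.094 / 100) * 132.0
Error = 0.00094 * 132.0
Error = 0.1241

0.1241


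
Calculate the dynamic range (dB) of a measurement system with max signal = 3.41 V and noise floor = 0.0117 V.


Dynamic range = 20 * log10(Vmax / Vnoise).
DR = 20 * log10(3.41 / 0.0117)
DR = 20 * log10(291.45)
DR = 49.29 dB

49.29 dB


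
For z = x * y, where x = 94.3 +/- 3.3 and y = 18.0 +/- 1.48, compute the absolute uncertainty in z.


For a product z = x*y, the relative uncertainty is:
uz/z = sqrt((ux/x)^2 + (uy/y)^2)
Relative uncertainties: ux/x = 3.3/94.3 = 0.034995
uy/y = 1.48/18.0 = 0.082222
z = 94.3 * 18.0 = 1697.4
uz = 1697.4 * sqrt(0.034995^2 + 0.082222^2) = 151.679

151.679


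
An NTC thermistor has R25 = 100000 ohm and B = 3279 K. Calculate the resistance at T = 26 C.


NTC thermistor equation: Rt = R25 * exp(B * (1/T - 1/T25)).
T in Kelvin: 299.15 K, T25 = 298.15 K
1/T - 1/T25 = 1/299.15 - 1/298.15 = -1.121e-05
B * (1/T - 1/T25) = 3279 * -1.121e-05 = -0.0368
Rt = 100000 * exp(-0.0368) = 96390.4 ohm

96390.4 ohm


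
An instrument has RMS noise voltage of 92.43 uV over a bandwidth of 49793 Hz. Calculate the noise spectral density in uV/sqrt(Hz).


Noise spectral density = Vrms / sqrt(BW).
NSD = 92.43 / sqrt(49793)
NSD = 92.43 / 223.1435
NSD = 0.4142 uV/sqrt(Hz)

0.4142 uV/sqrt(Hz)


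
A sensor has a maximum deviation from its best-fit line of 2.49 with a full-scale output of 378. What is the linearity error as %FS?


Linearity error = (max deviation / full scale) * 100%.
Linearity = (2.49 / 378) * 100
Linearity = 0.659 %FS

0.659 %FS


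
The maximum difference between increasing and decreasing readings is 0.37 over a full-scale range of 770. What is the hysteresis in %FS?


Hysteresis = (max difference / full scale) * 100%.
H = (0.37 / 770) * 100
H = 0.048 %FS

0.048 %FS


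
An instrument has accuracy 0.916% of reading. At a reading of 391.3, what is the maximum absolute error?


Absolute error = (accuracy% / 100) * reading.
Error = (0.916 / 100) * 391.3
Error = 0.00916 * 391.3
Error = 3.5843

3.5843


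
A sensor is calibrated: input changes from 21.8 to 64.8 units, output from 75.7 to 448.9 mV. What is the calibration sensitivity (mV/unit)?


Sensitivity = (y2 - y1) / (x2 - x1).
S = (448.9 - 75.7) / (64.8 - 21.8)
S = 373.2 / 43.0
S = 8.6791 mV/unit

8.6791 mV/unit


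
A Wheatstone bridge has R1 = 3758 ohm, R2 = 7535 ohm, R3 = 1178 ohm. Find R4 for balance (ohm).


At balance: R1*R4 = R2*R3, so R4 = R2*R3/R1.
R4 = 7535 * 1178 / 3758
R4 = 8876230 / 3758
R4 = 2361.96 ohm

2361.96 ohm


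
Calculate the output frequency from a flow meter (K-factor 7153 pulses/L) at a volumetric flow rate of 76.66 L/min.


Frequency = K * Q / 60 (converting L/min to L/s).
f = 7153 * 76.66 / 60
f = 548348.98 / 60
f = 9139.15 Hz

9139.15 Hz


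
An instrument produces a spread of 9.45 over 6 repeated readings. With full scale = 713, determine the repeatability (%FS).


Repeatability = (spread / full scale) * 100%.
R = (9.45 / 713) * 100
R = 1.325 %FS

1.325 %FS


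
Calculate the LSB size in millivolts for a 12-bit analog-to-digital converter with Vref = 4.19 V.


The resolution (LSB) of an ADC is Vref / 2^n.
LSB = 4.19 / 2^12
LSB = 4.19 / 4096
LSB = 0.00102295 V = 1.02294922 mV

1.02294922 mV


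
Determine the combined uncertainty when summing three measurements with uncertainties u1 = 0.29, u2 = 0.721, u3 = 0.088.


For a sum of independent quantities, uc = sqrt(u1^2 + u2^2 + u3^2).
uc = sqrt(0.29^2 + 0.721^2 + 0.088^2)
uc = sqrt(0.0841 + 0.519841 + 0.007744)
uc = 0.7821

0.7821


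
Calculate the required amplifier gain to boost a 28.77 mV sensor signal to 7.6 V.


Gain = Vout / Vin (converting to same units).
G = 7.6 V / 28.77 mV
G = 7600.0 mV / 28.77 mV
G = 264.16

264.16


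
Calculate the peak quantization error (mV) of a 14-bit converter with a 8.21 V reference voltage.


The maximum quantization error is +/- LSB/2.
LSB = Vref / 2^n = 8.21 / 16384 = 0.0005011 V
Max error = LSB / 2 = 0.0005011 / 2 = 0.00025055 V
Max error = 0.2505 mV

0.2505 mV


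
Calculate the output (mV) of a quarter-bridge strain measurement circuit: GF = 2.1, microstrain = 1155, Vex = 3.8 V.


Quarter bridge output: Vout = (GF * epsilon * Vex) / 4.
Vout = (2.1 * 1155e-6 * 3.8) / 4
Vout = 0.0092169 / 4 V
Vout = 0.00230422 V = 2.3042 mV

2.3042 mV


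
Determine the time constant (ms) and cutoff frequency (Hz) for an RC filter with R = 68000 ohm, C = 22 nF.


Time constant: tau = R * C.
tau = 68000 * 2.20e-08 = 0.001496 s
tau = 1.496 ms
Cutoff frequency: fc = 1 / (2*pi*R*C).
fc = 1 / (2*pi*0.001496) = 106.39 Hz

tau = 1.496 ms, fc = 106.39 Hz


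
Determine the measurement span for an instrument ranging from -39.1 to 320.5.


Span = upper range - lower range.
Span = 320.5 - (-39.1)
Span = 359.6

359.6


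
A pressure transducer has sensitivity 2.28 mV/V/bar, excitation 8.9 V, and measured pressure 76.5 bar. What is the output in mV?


Output = sensitivity * Vex * P.
Vout = 2.28 * 8.9 * 76.5
Vout = 20.292 * 76.5
Vout = 1552.34 mV

1552.34 mV


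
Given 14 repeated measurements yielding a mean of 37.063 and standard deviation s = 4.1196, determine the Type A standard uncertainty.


The standard uncertainty for Type A evaluation is u = s / sqrt(n).
u = 4.1196 / sqrt(14)
u = 4.1196 / 3.7417
u = 1.101

1.101


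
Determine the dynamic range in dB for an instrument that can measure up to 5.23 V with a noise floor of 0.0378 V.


Dynamic range = 20 * log10(Vmax / Vnoise).
DR = 20 * log10(5.23 / 0.0378)
DR = 20 * log10(138.36)
DR = 42.82 dB

42.82 dB


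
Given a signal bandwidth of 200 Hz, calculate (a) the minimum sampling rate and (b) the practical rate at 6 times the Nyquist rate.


By Nyquist theorem, fs_min = 2 * fmax.
fs_min = 2 * 200 = 400 Hz
Practical rate = 6 * fs_min = 6 * 400 = 2400 Hz

fs_min = 400 Hz, fs_practical = 2400 Hz


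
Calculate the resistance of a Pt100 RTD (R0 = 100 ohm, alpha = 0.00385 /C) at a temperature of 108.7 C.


The RTD equation: Rt = R0 * (1 + alpha * T).
Rt = 100 * (1 + 0.00385 * 108.7)
Rt = 100 * (1 + 0.418495)
Rt = 100 * 1.418495
Rt = 141.85 ohm

141.85 ohm


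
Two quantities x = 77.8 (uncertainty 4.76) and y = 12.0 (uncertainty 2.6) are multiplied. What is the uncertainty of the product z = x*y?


For a product z = x*y, the relative uncertainty is:
uz/z = sqrt((ux/x)^2 + (uy/y)^2)
Relative uncertainties: ux/x = 4.76/77.8 = 0.061183
uy/y = 2.6/12.0 = 0.216667
z = 77.8 * 12.0 = 933.6
uz = 933.6 * sqrt(0.061183^2 + 0.216667^2) = 210.19

210.19


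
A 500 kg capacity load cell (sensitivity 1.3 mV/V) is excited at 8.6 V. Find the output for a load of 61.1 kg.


Vout = rated_output * Vex * (load / capacity).
Vout = 1.3 * 8.6 * (61.1 / 500)
Vout = 1.3 * 8.6 * 0.1222
Vout = 1.366 mV

1.366 mV


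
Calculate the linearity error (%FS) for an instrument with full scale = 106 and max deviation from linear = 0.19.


Linearity error = (max deviation / full scale) * 100%.
Linearity = (0.19 / 106) * 100
Linearity = 0.179 %FS

0.179 %FS


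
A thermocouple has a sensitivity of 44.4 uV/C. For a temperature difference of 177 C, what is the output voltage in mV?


The thermocouple output V = sensitivity * dT.
V = 44.4 uV/C * 177 C
V = 7858.8 uV
V = 7.859 mV

7.859 mV


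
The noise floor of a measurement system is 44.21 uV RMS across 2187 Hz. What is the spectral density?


Noise spectral density = Vrms / sqrt(BW).
NSD = 44.21 / sqrt(2187)
NSD = 44.21 / 46.7654
NSD = 0.9454 uV/sqrt(Hz)

0.9454 uV/sqrt(Hz)


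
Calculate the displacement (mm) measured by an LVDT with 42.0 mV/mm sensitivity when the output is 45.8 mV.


Displacement = Vout / sensitivity.
d = 45.8 / 42.0
d = 1.09 mm

1.09 mm


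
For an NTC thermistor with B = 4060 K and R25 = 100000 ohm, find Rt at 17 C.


NTC thermistor equation: Rt = R25 * exp(B * (1/T - 1/T25)).
T in Kelvin: 290.15 K, T25 = 298.15 K
1/T - 1/T25 = 1/290.15 - 1/298.15 = 9.248e-05
B * (1/T - 1/T25) = 4060 * 9.248e-05 = 0.3755
Rt = 100000 * exp(0.3755) = 145565.5 ohm

145565.5 ohm


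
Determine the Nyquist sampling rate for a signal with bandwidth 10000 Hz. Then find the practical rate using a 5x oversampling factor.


By Nyquist theorem, fs_min = 2 * fmax.
fs_min = 2 * 10000 = 20000 Hz
Practical rate = 5 * fs_min = 5 * 20000 = 100000 Hz

fs_min = 20000 Hz, fs_practical = 100000 Hz


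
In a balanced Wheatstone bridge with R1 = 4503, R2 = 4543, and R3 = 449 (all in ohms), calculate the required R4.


At balance: R1*R4 = R2*R3, so R4 = R2*R3/R1.
R4 = 4543 * 449 / 4503
R4 = 2039807 / 4503
R4 = 452.99 ohm

452.99 ohm


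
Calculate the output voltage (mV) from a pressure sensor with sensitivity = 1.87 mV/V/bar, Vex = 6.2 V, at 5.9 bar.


Output = sensitivity * Vex * P.
Vout = 1.87 * 6.2 * 5.9
Vout = 11.594 * 5.9
Vout = 68.4 mV

68.4 mV


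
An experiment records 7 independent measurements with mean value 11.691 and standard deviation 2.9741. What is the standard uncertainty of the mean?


The standard uncertainty for Type A evaluation is u = s / sqrt(n).
u = 2.9741 / sqrt(7)
u = 2.9741 / 2.6458
u = 1.1241

1.1241


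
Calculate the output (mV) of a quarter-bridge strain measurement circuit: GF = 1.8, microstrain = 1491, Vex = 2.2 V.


Quarter bridge output: Vout = (GF * epsilon * Vex) / 4.
Vout = (1.8 * 1491e-6 * 2.2) / 4
Vout = 0.00590436 / 4 V
Vout = 0.00147609 V = 1.4761 mV

1.4761 mV


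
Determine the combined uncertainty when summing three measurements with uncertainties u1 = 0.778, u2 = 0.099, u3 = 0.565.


For a sum of independent quantities, uc = sqrt(u1^2 + u2^2 + u3^2).
uc = sqrt(0.778^2 + 0.099^2 + 0.565^2)
uc = sqrt(0.605284 + 0.009801 + 0.319225)
uc = 0.9666

0.9666


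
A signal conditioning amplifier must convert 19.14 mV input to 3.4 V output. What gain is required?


Gain = Vout / Vin (converting to same units).
G = 3.4 V / 19.14 mV
G = 3400.0 mV / 19.14 mV
G = 177.64

177.64


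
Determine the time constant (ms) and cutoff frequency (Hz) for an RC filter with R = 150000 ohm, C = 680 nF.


Time constant: tau = R * C.
tau = 150000 * 6.80e-07 = 0.102 s
tau = 102.0 ms
Cutoff frequency: fc = 1 / (2*pi*R*C).
fc = 1 / (2*pi*0.102) = 1.56 Hz

tau = 102.0 ms, fc = 1.56 Hz


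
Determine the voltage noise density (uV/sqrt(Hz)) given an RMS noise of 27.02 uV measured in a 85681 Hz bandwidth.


Noise spectral density = Vrms / sqrt(BW).
NSD = 27.02 / sqrt(85681)
NSD = 27.02 / 292.7132
NSD = 0.0923 uV/sqrt(Hz)

0.0923 uV/sqrt(Hz)


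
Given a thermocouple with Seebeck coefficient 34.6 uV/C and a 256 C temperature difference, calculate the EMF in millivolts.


The thermocouple output V = sensitivity * dT.
V = 34.6 uV/C * 256 C
V = 8857.6 uV
V = 8.858 mV

8.858 mV


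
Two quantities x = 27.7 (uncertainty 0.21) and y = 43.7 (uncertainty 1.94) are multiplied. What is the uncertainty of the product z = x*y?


For a product z = x*y, the relative uncertainty is:
uz/z = sqrt((ux/x)^2 + (uy/y)^2)
Relative uncertainties: ux/x = 0.21/27.7 = 0.007581
uy/y = 1.94/43.7 = 0.044394
z = 27.7 * 43.7 = 1210.5
uz = 1210.5 * sqrt(0.007581^2 + 0.044394^2) = 54.516

54.516


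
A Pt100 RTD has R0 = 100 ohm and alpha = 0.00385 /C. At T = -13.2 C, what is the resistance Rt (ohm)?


The RTD equation: Rt = R0 * (1 + alpha * T).
Rt = 100 * (1 + 0.00385 * -13.2)
Rt = 100 * (1 + -0.05082)
Rt = 100 * 0.94918
Rt = 94.918 ohm

94.918 ohm


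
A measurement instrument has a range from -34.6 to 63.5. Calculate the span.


Span = upper range - lower range.
Span = 63.5 - (-34.6)
Span = 98.1

98.1


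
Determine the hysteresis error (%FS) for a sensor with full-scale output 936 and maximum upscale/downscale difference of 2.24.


Hysteresis = (max difference / full scale) * 100%.
H = (2.24 / 936) * 100
H = 0.239 %FS

0.239 %FS


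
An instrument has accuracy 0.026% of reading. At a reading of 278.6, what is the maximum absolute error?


Absolute error = (accuracy% / 100) * reading.
Error = (0.026 / 100) * 278.6
Error = 0.00026 * 278.6
Error = 0.0724

0.0724


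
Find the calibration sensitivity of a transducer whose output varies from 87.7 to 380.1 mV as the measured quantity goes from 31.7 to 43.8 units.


Sensitivity = (y2 - y1) / (x2 - x1).
S = (380.1 - 87.7) / (43.8 - 31.7)
S = 292.4 / 12.1
S = 24.1653 mV/unit

24.1653 mV/unit


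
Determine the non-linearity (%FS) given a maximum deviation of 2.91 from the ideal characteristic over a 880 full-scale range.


Linearity error = (max deviation / full scale) * 100%.
Linearity = (2.91 / 880) * 100
Linearity = 0.331 %FS

0.331 %FS


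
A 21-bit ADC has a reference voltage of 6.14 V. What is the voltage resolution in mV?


The resolution (LSB) of an ADC is Vref / 2^n.
LSB = 6.14 / 2^21
LSB = 6.14 / 2097152
LSB = 2.93e-06 V = 0.00292778 mV

0.00292778 mV


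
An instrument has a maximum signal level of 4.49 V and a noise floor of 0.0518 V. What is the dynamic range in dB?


Dynamic range = 20 * log10(Vmax / Vnoise).
DR = 20 * log10(4.49 / 0.0518)
DR = 20 * log10(86.68)
DR = 38.76 dB

38.76 dB


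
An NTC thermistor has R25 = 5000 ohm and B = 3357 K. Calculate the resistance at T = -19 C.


NTC thermistor equation: Rt = R25 * exp(B * (1/T - 1/T25)).
T in Kelvin: 254.15 K, T25 = 298.15 K
1/T - 1/T25 = 1/254.15 - 1/298.15 = 0.00058067
B * (1/T - 1/T25) = 3357 * 0.00058067 = 1.9493
Rt = 5000 * exp(1.9493) = 35118.9 ohm

35118.9 ohm


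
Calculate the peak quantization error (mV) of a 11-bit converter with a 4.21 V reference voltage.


The maximum quantization error is +/- LSB/2.
LSB = Vref / 2^n = 4.21 / 2048 = 0.00205566 V
Max error = LSB / 2 = 0.00205566 / 2 = 0.00102783 V
Max error = 1.0278 mV

1.0278 mV


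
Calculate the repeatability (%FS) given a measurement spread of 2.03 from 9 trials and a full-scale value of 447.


Repeatability = (spread / full scale) * 100%.
R = (2.03 / 447) * 100
R = 0.454 %FS

0.454 %FS


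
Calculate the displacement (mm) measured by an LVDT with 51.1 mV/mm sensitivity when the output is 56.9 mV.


Displacement = Vout / sensitivity.
d = 56.9 / 51.1
d = 1.114 mm

1.114 mm


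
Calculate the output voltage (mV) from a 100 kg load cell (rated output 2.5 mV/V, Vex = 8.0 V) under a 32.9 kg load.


Vout = rated_output * Vex * (load / capacity).
Vout = 2.5 * 8.0 * (32.9 / 100)
Vout = 2.5 * 8.0 * 0.329
Vout = 6.58 mV

6.58 mV


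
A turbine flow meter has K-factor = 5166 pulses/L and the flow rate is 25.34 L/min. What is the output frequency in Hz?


Frequency = K * Q / 60 (converting L/min to L/s).
f = 5166 * 25.34 / 60
f = 130906.44 / 60
f = 2181.77 Hz

2181.77 Hz


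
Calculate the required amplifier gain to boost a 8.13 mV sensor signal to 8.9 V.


Gain = Vout / Vin (converting to same units).
G = 8.9 V / 8.13 mV
G = 8900.0 mV / 8.13 mV
G = 1094.71

1094.71


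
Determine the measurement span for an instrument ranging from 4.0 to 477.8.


Span = upper range - lower range.
Span = 477.8 - (4.0)
Span = 473.8

473.8


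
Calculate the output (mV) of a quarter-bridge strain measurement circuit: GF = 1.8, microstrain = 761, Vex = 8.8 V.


Quarter bridge output: Vout = (GF * epsilon * Vex) / 4.
Vout = (1.8 * 761e-6 * 8.8) / 4
Vout = 0.01205424 / 4 V
Vout = 0.00301356 V = 3.0136 mV

3.0136 mV


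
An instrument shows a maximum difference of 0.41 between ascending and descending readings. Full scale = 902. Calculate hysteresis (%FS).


Hysteresis = (max difference / full scale) * 100%.
H = (0.41 / 902) * 100
H = 0.045 %FS

0.045 %FS


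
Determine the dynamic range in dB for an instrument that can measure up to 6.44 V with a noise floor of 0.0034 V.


Dynamic range = 20 * log10(Vmax / Vnoise).
DR = 20 * log10(6.44 / 0.0034)
DR = 20 * log10(1894.12)
DR = 65.55 dB

65.55 dB


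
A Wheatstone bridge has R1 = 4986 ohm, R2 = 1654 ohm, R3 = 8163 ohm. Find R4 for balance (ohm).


At balance: R1*R4 = R2*R3, so R4 = R2*R3/R1.
R4 = 1654 * 8163 / 4986
R4 = 13501602 / 4986
R4 = 2707.9 ohm

2707.9 ohm


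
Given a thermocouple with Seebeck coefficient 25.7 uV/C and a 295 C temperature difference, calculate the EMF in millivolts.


The thermocouple output V = sensitivity * dT.
V = 25.7 uV/C * 295 C
V = 7581.5 uV
V = 7.582 mV

7.582 mV


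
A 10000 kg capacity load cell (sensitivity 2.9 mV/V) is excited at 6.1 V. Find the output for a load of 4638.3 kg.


Vout = rated_output * Vex * (load / capacity).
Vout = 2.9 * 6.1 * (4638.3 / 10000)
Vout = 2.9 * 6.1 * 0.46383
Vout = 8.205 mV

8.205 mV


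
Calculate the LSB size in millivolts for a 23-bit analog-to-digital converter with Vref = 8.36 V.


The resolution (LSB) of an ADC is Vref / 2^n.
LSB = 8.36 / 2^23
LSB = 8.36 / 8388608
LSB = 1e-06 V = 0.00099659 mV

0.00099659 mV


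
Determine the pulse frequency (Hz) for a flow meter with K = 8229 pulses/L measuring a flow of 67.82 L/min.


Frequency = K * Q / 60 (converting L/min to L/s).
f = 8229 * 67.82 / 60
f = 558090.78 / 60
f = 9301.51 Hz

9301.51 Hz


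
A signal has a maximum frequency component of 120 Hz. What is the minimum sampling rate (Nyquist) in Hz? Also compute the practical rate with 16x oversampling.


By Nyquist theorem, fs_min = 2 * fmax.
fs_min = 2 * 120 = 240 Hz
Practical rate = 16 * fs_min = 16 * 240 = 3840 Hz

fs_min = 240 Hz, fs_practical = 3840 Hz


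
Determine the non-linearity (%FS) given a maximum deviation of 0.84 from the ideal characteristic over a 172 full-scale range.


Linearity error = (max deviation / full scale) * 100%.
Linearity = (0.84 / 172) * 100
Linearity = 0.488 %FS

0.488 %FS


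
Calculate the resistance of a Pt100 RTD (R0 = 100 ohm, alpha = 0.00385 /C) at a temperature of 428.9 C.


The RTD equation: Rt = R0 * (1 + alpha * T).
Rt = 100 * (1 + 0.00385 * 428.9)
Rt = 100 * (1 + 1.651265)
Rt = 100 * 2.651265
Rt = 265.127 ohm

265.127 ohm


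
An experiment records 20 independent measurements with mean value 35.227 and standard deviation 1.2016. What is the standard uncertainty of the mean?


The standard uncertainty for Type A evaluation is u = s / sqrt(n).
u = 1.2016 / sqrt(20)
u = 1.2016 / 4.4721
u = 0.2687

0.2687


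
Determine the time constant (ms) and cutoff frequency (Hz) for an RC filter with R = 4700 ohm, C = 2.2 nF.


Time constant: tau = R * C.
tau = 4700 * 2.20e-09 = 1.034e-05 s
tau = 0.0103 ms
Cutoff frequency: fc = 1 / (2*pi*R*C).
fc = 1 / (2*pi*1.034e-05) = 15392.16 Hz

tau = 0.0103 ms, fc = 15392.16 Hz


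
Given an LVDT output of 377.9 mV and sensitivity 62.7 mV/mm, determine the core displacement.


Displacement = Vout / sensitivity.
d = 377.9 / 62.7
d = 6.027 mm

6.027 mm


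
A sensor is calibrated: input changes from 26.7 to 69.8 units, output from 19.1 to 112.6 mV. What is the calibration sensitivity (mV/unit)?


Sensitivity = (y2 - y1) / (x2 - x1).
S = (112.6 - 19.1) / (69.8 - 26.7)
S = 93.5 / 43.1
S = 2.1694 mV/unit

2.1694 mV/unit


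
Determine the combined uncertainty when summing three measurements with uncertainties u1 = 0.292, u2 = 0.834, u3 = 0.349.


For a sum of independent quantities, uc = sqrt(u1^2 + u2^2 + u3^2).
uc = sqrt(0.292^2 + 0.834^2 + 0.349^2)
uc = sqrt(0.085264 + 0.695556 + 0.121801)
uc = 0.9501

0.9501


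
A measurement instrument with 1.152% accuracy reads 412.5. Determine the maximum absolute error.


Absolute error = (accuracy% / 100) * reading.
Error = (1.152 / 100) * 412.5
Error = 0.01152 * 412.5
Error = 4.752

4.752


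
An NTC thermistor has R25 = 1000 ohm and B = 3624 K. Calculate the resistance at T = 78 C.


NTC thermistor equation: Rt = R25 * exp(B * (1/T - 1/T25)).
T in Kelvin: 351.15 K, T25 = 298.15 K
1/T - 1/T25 = 1/351.15 - 1/298.15 = -0.00050623
B * (1/T - 1/T25) = 3624 * -0.00050623 = -1.8346
Rt = 1000 * exp(-1.8346) = 159.7 ohm

159.7 ohm


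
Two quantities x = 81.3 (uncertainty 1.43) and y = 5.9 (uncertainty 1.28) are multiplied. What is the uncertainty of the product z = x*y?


For a product z = x*y, the relative uncertainty is:
uz/z = sqrt((ux/x)^2 + (uy/y)^2)
Relative uncertainties: ux/x = 1.43/81.3 = 0.017589
uy/y = 1.28/5.9 = 0.216949
z = 81.3 * 5.9 = 479.7
uz = 479.7 * sqrt(0.017589^2 + 0.216949^2) = 104.405

104.405


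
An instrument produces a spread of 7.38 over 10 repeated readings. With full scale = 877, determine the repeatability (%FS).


Repeatability = (spread / full scale) * 100%.
R = (7.38 / 877) * 100
R = 0.842 %FS

0.842 %FS


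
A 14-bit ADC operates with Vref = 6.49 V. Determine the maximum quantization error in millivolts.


The maximum quantization error is +/- LSB/2.
LSB = Vref / 2^n = 6.49 / 16384 = 0.00039612 V
Max error = LSB / 2 = 0.00039612 / 2 = 0.00019806 V
Max error = 0.1981 mV

0.1981 mV


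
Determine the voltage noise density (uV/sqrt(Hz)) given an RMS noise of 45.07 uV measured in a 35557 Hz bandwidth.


Noise spectral density = Vrms / sqrt(BW).
NSD = 45.07 / sqrt(35557)
NSD = 45.07 / 188.5656
NSD = 0.239 uV/sqrt(Hz)

0.239 uV/sqrt(Hz)


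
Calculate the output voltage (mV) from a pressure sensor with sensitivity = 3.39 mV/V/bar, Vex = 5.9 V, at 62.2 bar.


Output = sensitivity * Vex * P.
Vout = 3.39 * 5.9 * 62.2
Vout = 20.001 * 62.2
Vout = 1244.06 mV

1244.06 mV


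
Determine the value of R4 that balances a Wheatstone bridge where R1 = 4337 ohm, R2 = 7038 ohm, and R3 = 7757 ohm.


At balance: R1*R4 = R2*R3, so R4 = R2*R3/R1.
R4 = 7038 * 7757 / 4337
R4 = 54593766 / 4337
R4 = 12587.91 ohm

12587.91 ohm


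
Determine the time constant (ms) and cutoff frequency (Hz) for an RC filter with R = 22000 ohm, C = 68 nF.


Time constant: tau = R * C.
tau = 22000 * 6.80e-08 = 0.001496 s
tau = 1.496 ms
Cutoff frequency: fc = 1 / (2*pi*R*C).
fc = 1 / (2*pi*0.001496) = 106.39 Hz

tau = 1.496 ms, fc = 106.39 Hz


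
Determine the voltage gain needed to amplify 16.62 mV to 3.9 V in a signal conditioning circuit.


Gain = Vout / Vin (converting to same units).
G = 3.9 V / 16.62 mV
G = 3900.0 mV / 16.62 mV
G = 234.66

234.66


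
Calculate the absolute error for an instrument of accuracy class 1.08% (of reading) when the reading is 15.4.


Absolute error = (accuracy% / 100) * reading.
Error = (1.08 / 100) * 15.4
Error = 0.0108 * 15.4
Error = 0.1663

0.1663


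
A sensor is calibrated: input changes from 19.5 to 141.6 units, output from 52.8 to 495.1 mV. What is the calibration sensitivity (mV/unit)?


Sensitivity = (y2 - y1) / (x2 - x1).
S = (495.1 - 52.8) / (141.6 - 19.5)
S = 442.3 / 122.1
S = 3.6224 mV/unit

3.6224 mV/unit


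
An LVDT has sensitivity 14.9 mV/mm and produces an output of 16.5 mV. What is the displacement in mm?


Displacement = Vout / sensitivity.
d = 16.5 / 14.9
d = 1.107 mm

1.107 mm


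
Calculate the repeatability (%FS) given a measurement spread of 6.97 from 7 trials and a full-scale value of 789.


Repeatability = (spread / full scale) * 100%.
R = (6.97 / 789) * 100
R = 0.883 %FS

0.883 %FS


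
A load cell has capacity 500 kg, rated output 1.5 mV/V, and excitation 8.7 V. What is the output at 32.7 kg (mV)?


Vout = rated_output * Vex * (load / capacity).
Vout = 1.5 * 8.7 * (32.7 / 500)
Vout = 1.5 * 8.7 * 0.0654
Vout = 0.853 mV

0.853 mV


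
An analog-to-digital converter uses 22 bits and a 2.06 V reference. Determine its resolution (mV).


The resolution (LSB) of an ADC is Vref / 2^n.
LSB = 2.06 / 2^22
LSB = 2.06 / 4194304
LSB = 4.9e-07 V = 0.00049114 mV

0.00049114 mV


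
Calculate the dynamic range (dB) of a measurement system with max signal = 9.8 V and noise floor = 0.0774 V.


Dynamic range = 20 * log10(Vmax / Vnoise).
DR = 20 * log10(9.8 / 0.0774)
DR = 20 * log10(126.61)
DR = 42.05 dB

42.05 dB


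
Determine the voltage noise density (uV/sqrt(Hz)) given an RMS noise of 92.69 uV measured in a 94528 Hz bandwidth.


Noise spectral density = Vrms / sqrt(BW).
NSD = 92.69 / sqrt(94528)
NSD = 92.69 / 307.4541
NSD = 0.3015 uV/sqrt(Hz)

0.3015 uV/sqrt(Hz)


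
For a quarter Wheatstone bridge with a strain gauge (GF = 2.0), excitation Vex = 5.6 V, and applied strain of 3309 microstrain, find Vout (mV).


Quarter bridge output: Vout = (GF * epsilon * Vex) / 4.
Vout = (2.0 * 3309e-6 * 5.6) / 4
Vout = 0.0370608 / 4 V
Vout = 0.0092652 V = 9.2652 mV

9.2652 mV


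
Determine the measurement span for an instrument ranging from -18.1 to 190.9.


Span = upper range - lower range.
Span = 190.9 - (-18.1)
Span = 209.0

209.0


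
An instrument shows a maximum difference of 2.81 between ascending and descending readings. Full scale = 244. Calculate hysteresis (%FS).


Hysteresis = (max difference / full scale) * 100%.
H = (2.81 / 244) * 100
H = 1.152 %FS

1.152 %FS


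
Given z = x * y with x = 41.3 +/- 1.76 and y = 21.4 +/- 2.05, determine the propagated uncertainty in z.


For a product z = x*y, the relative uncertainty is:
uz/z = sqrt((ux/x)^2 + (uy/y)^2)
Relative uncertainties: ux/x = 1.76/41.3 = 0.042615
uy/y = 2.05/21.4 = 0.095794
z = 41.3 * 21.4 = 883.8
uz = 883.8 * sqrt(0.042615^2 + 0.095794^2) = 92.665

92.665


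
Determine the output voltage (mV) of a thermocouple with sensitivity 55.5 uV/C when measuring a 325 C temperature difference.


The thermocouple output V = sensitivity * dT.
V = 55.5 uV/C * 325 C
V = 18037.5 uV
V = 18.038 mV

18.038 mV


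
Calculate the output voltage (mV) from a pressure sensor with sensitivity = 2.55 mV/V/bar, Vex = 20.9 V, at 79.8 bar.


Output = sensitivity * Vex * P.
Vout = 2.55 * 20.9 * 79.8
Vout = 53.295 * 79.8
Vout = 4252.94 mV

4252.94 mV


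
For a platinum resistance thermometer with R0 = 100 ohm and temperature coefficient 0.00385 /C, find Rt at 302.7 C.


The RTD equation: Rt = R0 * (1 + alpha * T).
Rt = 100 * (1 + 0.00385 * 302.7)
Rt = 100 * (1 + 1.165395)
Rt = 100 * 2.165395
Rt = 216.54 ohm

216.54 ohm


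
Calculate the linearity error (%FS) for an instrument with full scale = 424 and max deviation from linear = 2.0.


Linearity error = (max deviation / full scale) * 100%.
Linearity = (2.0 / 424) * 100
Linearity = 0.472 %FS

0.472 %FS


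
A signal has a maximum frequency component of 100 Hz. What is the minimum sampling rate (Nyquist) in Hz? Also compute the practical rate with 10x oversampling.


By Nyquist theorem, fs_min = 2 * fmax.
fs_min = 2 * 100 = 200 Hz
Practical rate = 10 * fs_min = 10 * 200 = 2000 Hz

fs_min = 200 Hz, fs_practical = 2000 Hz


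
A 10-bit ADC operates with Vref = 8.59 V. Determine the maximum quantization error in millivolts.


The maximum quantization error is +/- LSB/2.
LSB = Vref / 2^n = 8.59 / 1024 = 0.00838867 V
Max error = LSB / 2 = 0.00838867 / 2 = 0.00419434 V
Max error = 4.1943 mV

4.1943 mV


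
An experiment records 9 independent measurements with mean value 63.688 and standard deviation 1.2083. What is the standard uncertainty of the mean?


The standard uncertainty for Type A evaluation is u = s / sqrt(n).
u = 1.2083 / sqrt(9)
u = 1.2083 / 3.0
u = 0.4028

0.4028


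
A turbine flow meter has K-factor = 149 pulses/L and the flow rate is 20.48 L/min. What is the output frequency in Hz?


Frequency = K * Q / 60 (converting L/min to L/s).
f = 149 * 20.48 / 60
f = 3051.52 / 60
f = 50.86 Hz

50.86 Hz


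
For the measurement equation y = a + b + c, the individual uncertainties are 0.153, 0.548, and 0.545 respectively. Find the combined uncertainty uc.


For a sum of independent quantities, uc = sqrt(u1^2 + u2^2 + u3^2).
uc = sqrt(0.153^2 + 0.548^2 + 0.545^2)
uc = sqrt(0.023409 + 0.300304 + 0.297025)
uc = 0.7879

0.7879


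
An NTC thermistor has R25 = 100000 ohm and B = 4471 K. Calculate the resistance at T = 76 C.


NTC thermistor equation: Rt = R25 * exp(B * (1/T - 1/T25)).
T in Kelvin: 349.15 K, T25 = 298.15 K
1/T - 1/T25 = 1/349.15 - 1/298.15 = -0.00048992
B * (1/T - 1/T25) = 4471 * -0.00048992 = -2.1904
Rt = 100000 * exp(-2.1904) = 11186.9 ohm

11186.9 ohm


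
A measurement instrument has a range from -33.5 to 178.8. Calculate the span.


Span = upper range - lower range.
Span = 178.8 - (-33.5)
Span = 212.3

212.3


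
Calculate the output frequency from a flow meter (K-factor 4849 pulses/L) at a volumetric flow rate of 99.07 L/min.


Frequency = K * Q / 60 (converting L/min to L/s).
f = 4849 * 99.07 / 60
f = 480390.43 / 60
f = 8006.51 Hz

8006.51 Hz


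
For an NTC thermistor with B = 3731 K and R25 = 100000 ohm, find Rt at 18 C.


NTC thermistor equation: Rt = R25 * exp(B * (1/T - 1/T25)).
T in Kelvin: 291.15 K, T25 = 298.15 K
1/T - 1/T25 = 1/291.15 - 1/298.15 = 8.064e-05
B * (1/T - 1/T25) = 3731 * 8.064e-05 = 0.3009
Rt = 100000 * exp(0.3009) = 135102.7 ohm

135102.7 ohm


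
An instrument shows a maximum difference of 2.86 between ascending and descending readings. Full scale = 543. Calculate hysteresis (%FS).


Hysteresis = (max difference / full scale) * 100%.
H = (2.86 / 543) * 100
H = 0.527 %FS

0.527 %FS


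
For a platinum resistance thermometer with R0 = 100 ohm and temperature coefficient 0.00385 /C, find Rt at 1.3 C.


The RTD equation: Rt = R0 * (1 + alpha * T).
Rt = 100 * (1 + 0.00385 * 1.3)
Rt = 100 * (1 + 0.005005)
Rt = 100 * 1.005005
Rt = 100.5 ohm

100.5 ohm


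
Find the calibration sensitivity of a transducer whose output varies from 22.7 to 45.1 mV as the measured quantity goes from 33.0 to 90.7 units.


Sensitivity = (y2 - y1) / (x2 - x1).
S = (45.1 - 22.7) / (90.7 - 33.0)
S = 22.4 / 57.7
S = 0.3882 mV/unit

0.3882 mV/unit


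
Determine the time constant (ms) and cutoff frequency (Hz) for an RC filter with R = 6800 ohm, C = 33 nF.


Time constant: tau = R * C.
tau = 6800 * 3.30e-08 = 0.0002244 s
tau = 0.2244 ms
Cutoff frequency: fc = 1 / (2*pi*R*C).
fc = 1 / (2*pi*0.0002244) = 709.25 Hz

tau = 0.2244 ms, fc = 709.25 Hz
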